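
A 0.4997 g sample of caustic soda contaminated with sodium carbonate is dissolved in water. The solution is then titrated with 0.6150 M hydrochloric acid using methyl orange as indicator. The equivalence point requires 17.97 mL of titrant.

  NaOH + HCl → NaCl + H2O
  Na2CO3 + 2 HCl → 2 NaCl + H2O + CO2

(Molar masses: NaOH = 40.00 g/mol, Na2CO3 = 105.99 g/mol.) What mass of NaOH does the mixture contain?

0.2646 g

n(HCl) = 0.01797 × 0.6150 = 0.01105 mol
Let x = n(NaOH), y = n(Na2CO3).
Titrant: 1x + 2y = 0.01105;  mass: 40.00x + 105.99y = 0.4997
Solving, x = 6.616 × 10^-3 mol, y = 2.218 × 10^-3 mol
mass of NaOH = 6.616 × 10^-3 × 40.00 = 0.2646 g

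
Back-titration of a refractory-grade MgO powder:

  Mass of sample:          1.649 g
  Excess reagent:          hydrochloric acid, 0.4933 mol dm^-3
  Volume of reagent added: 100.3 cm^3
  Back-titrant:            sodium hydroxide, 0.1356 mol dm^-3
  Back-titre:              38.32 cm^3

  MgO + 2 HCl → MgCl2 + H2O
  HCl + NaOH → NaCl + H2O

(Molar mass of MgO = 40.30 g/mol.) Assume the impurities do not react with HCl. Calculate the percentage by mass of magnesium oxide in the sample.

54.11 %

n(HCl) added = 0.1003 × 0.4933 = 0.04948 mol
n(NaOH) used in back-titration = 0.03832 × 0.1356 = 5.196 × 10^-3 mol
n(HCl) left over = 5.196 × 10^-3 mol (1:1 ratio)
n(HCl) consumed by analyte = 0.04948 − 5.196 × 10^-3 = 0.04428 mol
From the 1:2 ratio, n(MgO) = 1/2 × 0.04428 = 0.02214 mol
mass of MgO = 0.02214 × 40.30 = 0.8923 g
% MgO = 0.8923 / 1.649 × 100 = 54.11 %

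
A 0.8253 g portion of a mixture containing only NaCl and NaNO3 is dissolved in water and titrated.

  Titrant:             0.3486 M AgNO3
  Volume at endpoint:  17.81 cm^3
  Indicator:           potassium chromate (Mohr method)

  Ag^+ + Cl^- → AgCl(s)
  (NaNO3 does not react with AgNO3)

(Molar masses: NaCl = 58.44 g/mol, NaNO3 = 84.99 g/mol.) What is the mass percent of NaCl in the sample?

n(AgNO3) = 0.01781 × 0.3486 = 6.209 × 10^-3 mol
Let x = n(NaCl), y = n(NaNO3).
Titrant: 1x = 6.209 × 10^-3;  mass: 58.44x + 84.99y = 0.8253
Solving, x = 6.209 × 10^-3 mol, y = 5.441 × 10^-3 mol
mass of NaCl = 6.209 × 10^-3 × 58.44 = 0.3628 g
% NaCl = 0.3628 / 0.8253 × 100 = 43.96 %

43.96 %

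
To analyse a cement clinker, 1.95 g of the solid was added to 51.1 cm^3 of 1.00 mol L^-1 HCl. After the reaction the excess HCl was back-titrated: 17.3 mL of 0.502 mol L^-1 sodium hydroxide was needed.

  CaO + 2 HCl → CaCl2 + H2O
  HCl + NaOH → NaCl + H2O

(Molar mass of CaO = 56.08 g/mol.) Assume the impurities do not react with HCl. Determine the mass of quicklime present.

1.19 g

n(HCl) added = 0.0511 × 1.00 = 0.0511 mol
n(NaOH) used in back-titration = 0.0173 × 0.502 = 8.68 × 10^-3 mol
n(HCl) left over = 8.68 × 10^-3 mol (1:1 ratio)
n(HCl) consumed by analyte = 0.0511 − 8.68 × 10^-3 = 0.0424 mol
From the 1:2 ratio, n(CaO) = 1/2 × 0.0424 = 0.0212 mol
mass of CaO = 0.0212 × 56.08 = 1.19 g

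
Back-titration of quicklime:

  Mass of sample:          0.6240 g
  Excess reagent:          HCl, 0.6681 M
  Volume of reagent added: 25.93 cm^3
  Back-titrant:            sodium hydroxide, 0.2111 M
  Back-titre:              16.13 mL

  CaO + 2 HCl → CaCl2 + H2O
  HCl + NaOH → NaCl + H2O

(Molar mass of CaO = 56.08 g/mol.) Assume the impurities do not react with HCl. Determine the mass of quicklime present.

n(HCl) added = 0.02593 × 0.6681 = 0.01732 mol
n(NaOH) used in back-titration = 0.01613 × 0.2111 = 3.405 × 10^-3 mol
n(HCl) left over = 3.405 × 10^-3 mol (1:1 ratio)
n(HCl) consumed by analyte = 0.01732 − 3.405 × 10^-3 = 0.01392 mol
From the 1:2 ratio, n(CaO) = 1/2 × 0.01392 = 6.959 × 10^-3 mol
mass of CaO = 6.959 × 10^-3 × 56.08 = 0.3903 g

0.3903 g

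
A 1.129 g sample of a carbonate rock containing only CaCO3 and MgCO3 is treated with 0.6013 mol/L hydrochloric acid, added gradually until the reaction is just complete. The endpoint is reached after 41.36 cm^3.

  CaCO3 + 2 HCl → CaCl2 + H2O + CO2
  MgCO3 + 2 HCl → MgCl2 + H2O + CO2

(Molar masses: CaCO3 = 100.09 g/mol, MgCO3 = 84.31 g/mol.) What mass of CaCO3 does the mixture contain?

n(HCl) = 0.04136 × 0.6013 = 0.02487 mol
Let x = n(CaCO3), y = n(MgCO3).
Titrant: 2x + 2y = 0.02487;  mass: 100.09x + 84.31y = 1.129
Solving, x = 5.109 × 10^-3 mol, y = 7.326 × 10^-3 mol
mass of CaCO3 = 5.109 × 10^-3 × 100.09 = 0.5113 g

0.5113 g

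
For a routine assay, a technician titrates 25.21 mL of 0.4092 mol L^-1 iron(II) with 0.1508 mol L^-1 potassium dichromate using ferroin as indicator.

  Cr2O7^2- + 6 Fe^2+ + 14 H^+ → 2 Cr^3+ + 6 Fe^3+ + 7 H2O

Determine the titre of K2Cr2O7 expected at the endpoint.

n(Fe2+) = 0.02521 L × 0.4092 mol/L = 0.01032 mol
From the 1:6 stoichiometry, n(K2Cr2O7) = 1/6 × 0.01032 = 1.719 × 10^-3 mol
V(K2Cr2O7) = 1.719 × 10^-3 mol / 0.1508 mol/L = 0.01140 L = 11.40 mL

11.40 mL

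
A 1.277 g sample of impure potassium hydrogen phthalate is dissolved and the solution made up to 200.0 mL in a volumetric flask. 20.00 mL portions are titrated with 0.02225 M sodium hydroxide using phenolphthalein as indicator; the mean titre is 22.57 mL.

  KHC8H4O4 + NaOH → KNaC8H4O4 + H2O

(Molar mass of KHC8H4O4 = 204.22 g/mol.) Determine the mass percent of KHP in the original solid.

n(NaOH) per titration = 0.02257 × 0.02225 = 5.022 × 10^-4 mol
n(KHC8H4O4) in each aliquot = 5.022 × 10^-4 mol (1:1 ratio)
n(KHC8H4O4) in the whole flask = 5.022 × 10^-4 × 200.0/20.00 = 5.022 × 10^-3 mol
mass of KHC8H4O4 = 5.022 × 10^-3 × 204.22 = 1.026 g
% KHC8H4O4 = 1.026 / 1.277 × 100 = 80.31 %

80.31 %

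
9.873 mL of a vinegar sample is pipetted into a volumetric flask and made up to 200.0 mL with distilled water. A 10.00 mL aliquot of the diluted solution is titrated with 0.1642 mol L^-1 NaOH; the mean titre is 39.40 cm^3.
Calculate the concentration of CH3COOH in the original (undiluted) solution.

CH3COOH + NaOH → CH3COONa + H2O
n(NaOH) = 0.03940 × 0.1642 = 6.469 × 10^-3 mol
n(CH3COOH) in the aliquot = 6.469 × 10^-3 mol (1:1 ratio)
[CH3COOH]_dilute = 6.469 × 10^-3 / 0.01000 = 0.6469 mol/L
Dilution factor = 200.0 / 9.873 = 20.26
[CH3COOH]_stock = 0.6469 × 20.26 = 13.11 mol/L

13.11 mol/L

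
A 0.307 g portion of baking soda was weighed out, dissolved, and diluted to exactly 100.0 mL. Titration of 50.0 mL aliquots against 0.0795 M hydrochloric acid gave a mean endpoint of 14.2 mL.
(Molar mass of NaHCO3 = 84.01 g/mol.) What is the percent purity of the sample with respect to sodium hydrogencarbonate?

NaHCO3 + HCl → NaCl + H2O + CO2
n(HCl) per titration = 0.0142 × 0.0795 = 1.13 × 10^-3 mol
n(NaHCO3) in each aliquot = 1.13 × 10^-3 mol (1:1 ratio)
n(NaHCO3) in the whole flask = 1.13 × 10^-3 × 100.0/50.0 = 2.26 × 10^-3 mol
mass of NaHCO3 = 2.26 × 10^-3 × 84.01 = 0.190 g
% NaHCO3 = 0.190 / 0.307 × 100 = 61.8 %

61.8 %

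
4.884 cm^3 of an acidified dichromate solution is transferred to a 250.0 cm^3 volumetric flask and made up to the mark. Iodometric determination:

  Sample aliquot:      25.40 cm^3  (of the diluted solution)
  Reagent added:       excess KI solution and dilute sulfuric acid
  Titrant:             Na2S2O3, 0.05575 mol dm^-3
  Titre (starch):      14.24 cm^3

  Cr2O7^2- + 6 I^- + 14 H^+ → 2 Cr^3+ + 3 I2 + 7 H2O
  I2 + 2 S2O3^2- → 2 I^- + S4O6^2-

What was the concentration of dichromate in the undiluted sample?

0.2666 mol/L

n(S2O3^2-) = 0.01424 × 0.05575 = 7.939 × 10^-4 mol
n(I2) = n(S2O3^2-)/2 = 3.969 × 10^-4 mol
From the 1:3 ratio, n(Cr2O7^2-) in the aliquot = 1/3 × 3.969 × 10^-4 = 1.323 × 10^-4 mol
[Cr2O7^2-]_dilute = 1.323 × 10^-4 / 0.02540 = 0.005209 mol/L
[Cr2O7^2-]_original = 0.005209 × 250.0/4.884 = 0.2666 mol/L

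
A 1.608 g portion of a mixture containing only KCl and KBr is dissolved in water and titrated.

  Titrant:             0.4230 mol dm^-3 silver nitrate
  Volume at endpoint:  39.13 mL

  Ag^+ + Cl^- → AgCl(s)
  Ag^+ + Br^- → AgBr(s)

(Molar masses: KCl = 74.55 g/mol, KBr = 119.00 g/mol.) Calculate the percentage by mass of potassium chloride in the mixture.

37.72 %

n(AgNO3) = 0.03913 × 0.4230 = 0.01655 mol
Let x = n(KCl), y = n(KBr).
Titrant: 1x + 1y = 0.01655;  mass: 74.55x + 119.00y = 1.608
Solving, x = 8.137 × 10^-3 mol, y = 8.415 × 10^-3 mol
mass of KCl = 8.137 × 10^-3 × 74.55 = 0.6066 g
% KCl = 0.6066 / 1.608 × 100 = 37.72 %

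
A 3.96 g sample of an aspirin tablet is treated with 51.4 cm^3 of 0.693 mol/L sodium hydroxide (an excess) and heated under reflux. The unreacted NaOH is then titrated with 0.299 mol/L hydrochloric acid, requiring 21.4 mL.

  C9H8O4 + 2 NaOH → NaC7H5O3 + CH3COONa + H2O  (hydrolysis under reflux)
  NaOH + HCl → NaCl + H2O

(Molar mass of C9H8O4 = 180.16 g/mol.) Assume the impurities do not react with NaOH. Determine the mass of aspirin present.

2.63 g

n(NaOH) added = 0.0514 × 0.693 = 0.0356 mol
n(HCl) used in back-titration = 0.0214 × 0.299 = 6.40 × 10^-3 mol
n(NaOH) left over = 6.40 × 10^-3 mol (1:1 ratio)
n(NaOH) consumed by analyte = 0.0356 − 6.40 × 10^-3 = 0.0292 mol
From the 1:2 ratio, n(C9H8O4) = 1/2 × 0.0292 = 0.0146 mol
mass of C9H8O4 = 0.0146 × 180.16 = 2.63 g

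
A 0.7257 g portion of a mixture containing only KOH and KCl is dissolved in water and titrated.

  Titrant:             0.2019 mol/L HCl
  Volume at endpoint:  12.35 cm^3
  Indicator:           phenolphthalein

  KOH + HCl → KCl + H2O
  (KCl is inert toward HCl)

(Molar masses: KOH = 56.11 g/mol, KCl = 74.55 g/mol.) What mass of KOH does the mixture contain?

0.1399 g

n(HCl) = 0.01235 × 0.2019 = 2.493 × 10^-3 mol
Let x = n(KOH), y = n(KCl).
Titrant: 1x = 2.493 × 10^-3;  mass: 56.11x + 74.55y = 0.7257
Solving, x = 2.493 × 10^-3 mol, y = 7.858 × 10^-3 mol
mass of KOH = 2.493 × 10^-3 × 56.11 = 0.1399 g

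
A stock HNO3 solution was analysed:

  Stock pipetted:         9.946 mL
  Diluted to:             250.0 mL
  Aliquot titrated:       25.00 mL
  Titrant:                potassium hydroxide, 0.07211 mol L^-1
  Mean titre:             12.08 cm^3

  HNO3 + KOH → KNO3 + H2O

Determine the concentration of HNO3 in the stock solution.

0.8758 mol/L

n(KOH) = 0.01208 × 0.07211 = 8.711 × 10^-4 mol
n(HNO3) in the aliquot = 8.711 × 10^-4 mol (1:1 ratio)
[HNO3]_dilute = 8.711 × 10^-4 / 0.02500 = 0.03484 mol/L
Dilution factor = 250.0 / 9.946 = 25.14
[HNO3]_stock = 0.03484 × 25.14 = 0.8758 mol/L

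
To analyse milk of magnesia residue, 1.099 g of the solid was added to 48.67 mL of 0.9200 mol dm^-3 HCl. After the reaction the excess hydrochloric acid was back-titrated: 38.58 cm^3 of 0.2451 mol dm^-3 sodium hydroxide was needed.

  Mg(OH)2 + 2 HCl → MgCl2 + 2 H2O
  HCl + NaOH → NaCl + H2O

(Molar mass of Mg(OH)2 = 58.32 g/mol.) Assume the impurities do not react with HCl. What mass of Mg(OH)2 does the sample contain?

1.030 g

n(HCl) added = 0.04867 × 0.9200 = 0.04478 mol
n(NaOH) used in back-titration = 0.03858 × 0.2451 = 9.456 × 10^-3 mol
n(HCl) left over = 9.456 × 10^-3 mol (1:1 ratio)
n(HCl) consumed by analyte = 0.04478 − 9.456 × 10^-3 = 0.03532 mol
From the 1:2 ratio, n(Mg(OH)2) = 1/2 × 0.03532 = 0.01766 mol
mass of Mg(OH)2 = 0.01766 × 58.32 = 1.030 g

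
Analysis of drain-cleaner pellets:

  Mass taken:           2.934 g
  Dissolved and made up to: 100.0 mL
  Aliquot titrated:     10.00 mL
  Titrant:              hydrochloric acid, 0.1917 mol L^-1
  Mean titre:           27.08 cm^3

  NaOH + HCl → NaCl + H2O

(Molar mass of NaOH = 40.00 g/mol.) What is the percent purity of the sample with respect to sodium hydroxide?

70.77 %

n(HCl) per titration = 0.02708 × 0.1917 = 5.191 × 10^-3 mol
n(NaOH) in each aliquot = 5.191 × 10^-3 mol (1:1 ratio)
n(NaOH) in the whole flask = 5.191 × 10^-3 × 100.0/10.00 = 0.05191 mol
mass of NaOH = 0.05191 × 40.00 = 2.076 g
% NaOH = 2.076 / 2.934 × 100 = 70.77 %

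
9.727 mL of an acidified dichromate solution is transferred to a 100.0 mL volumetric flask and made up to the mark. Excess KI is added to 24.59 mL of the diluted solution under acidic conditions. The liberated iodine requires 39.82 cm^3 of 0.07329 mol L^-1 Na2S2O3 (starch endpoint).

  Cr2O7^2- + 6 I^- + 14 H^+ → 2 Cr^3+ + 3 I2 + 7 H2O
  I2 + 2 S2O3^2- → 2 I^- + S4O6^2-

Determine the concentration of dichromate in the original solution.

0.2034 mol/L

n(S2O3^2-) = 0.03982 × 0.07329 = 2.918 × 10^-3 mol
n(I2) = n(S2O3^2-)/2 = 1.459 × 10^-3 mol
From the 1:3 ratio, n(Cr2O7^2-) in the aliquot = 1/3 × 1.459 × 10^-3 = 4.864 × 10^-4 mol
[Cr2O7^2-]_dilute = 4.864 × 10^-4 / 0.02459 = 0.01978 mol/L
[Cr2O7^2-]_original = 0.01978 × 100.0/9.727 = 0.2034 mol/L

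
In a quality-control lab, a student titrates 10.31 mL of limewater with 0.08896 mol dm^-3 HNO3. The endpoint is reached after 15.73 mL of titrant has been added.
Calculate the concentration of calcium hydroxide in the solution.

0.06786 mol/L

Ca(OH)2 + 2 HNO3 → Ca(NO3)2 + 2 H2O
n(HNO3) = 0.01573 L × 0.08896 mol/L = 1.399 × 10^-3 mol
From the 1:2 mole ratio, n(Ca(OH)2) = 1/2 × 1.399 × 10^-3 = 6.997 × 10^-4 mol
[Ca(OH)2] = 6.997 × 10^-4 mol / 0.01031 L = 0.06786 mol/L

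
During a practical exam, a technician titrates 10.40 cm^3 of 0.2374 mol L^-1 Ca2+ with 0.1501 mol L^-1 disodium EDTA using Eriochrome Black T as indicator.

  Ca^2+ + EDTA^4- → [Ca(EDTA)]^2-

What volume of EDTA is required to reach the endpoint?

n(Ca2+) = 0.01040 L × 0.2374 mol/L = 2.469 × 10^-3 mol
n(EDTA) = 2.469 × 10^-3 mol (1:1 stoichiometry)
V(EDTA) = 2.469 × 10^-3 mol / 0.1501 mol/L = 0.01645 L = 16.45 mL

16.45 mL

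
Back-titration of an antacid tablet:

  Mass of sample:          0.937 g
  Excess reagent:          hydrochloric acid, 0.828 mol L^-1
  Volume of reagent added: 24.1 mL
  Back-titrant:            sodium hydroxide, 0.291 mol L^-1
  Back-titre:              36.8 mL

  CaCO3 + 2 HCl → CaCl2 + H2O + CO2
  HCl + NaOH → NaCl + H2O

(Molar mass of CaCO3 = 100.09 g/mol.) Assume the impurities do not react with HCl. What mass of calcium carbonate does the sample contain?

n(HCl) added = 0.0241 × 0.828 = 0.0200 mol
n(NaOH) used in back-titration = 0.0368 × 0.291 = 0.0107 mol
n(HCl) left over = 0.0107 mol (1:1 ratio)
n(HCl) consumed by analyte = 0.0200 − 0.0107 = 9.25 × 10^-3 mol
From the 1:2 ratio, n(CaCO3) = 1/2 × 9.25 × 10^-3 = 4.62 × 10^-3 mol
mass of CaCO3 = 4.62 × 10^-3 × 100.09 = 0.463 g

0.463 g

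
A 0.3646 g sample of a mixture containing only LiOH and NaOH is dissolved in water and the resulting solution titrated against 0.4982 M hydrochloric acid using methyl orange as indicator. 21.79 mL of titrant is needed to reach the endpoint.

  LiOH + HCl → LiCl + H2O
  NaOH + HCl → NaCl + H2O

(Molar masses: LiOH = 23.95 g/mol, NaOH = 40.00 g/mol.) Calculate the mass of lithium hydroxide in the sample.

n(HCl) = 0.02179 × 0.4982 = 0.01086 mol
Let x = n(LiOH), y = n(NaOH).
Titrant: 1x + 1y = 0.01086;  mass: 23.95x + 40.00y = 0.3646
Solving, x = 4.338 × 10^-3 mol, y = 6.517 × 10^-3 mol
mass of LiOH = 4.338 × 10^-3 × 23.95 = 0.1039 g

0.1039 g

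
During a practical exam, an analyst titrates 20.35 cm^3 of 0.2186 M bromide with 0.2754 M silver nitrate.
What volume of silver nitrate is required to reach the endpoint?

16.15 mL

Ag^+ + Br^- → AgBr(s)
n(Br-) = 0.02035 L × 0.2186 mol/L = 4.449 × 10^-3 mol
n(AgNO3) = 4.449 × 10^-3 mol (1:1 stoichiometry)
V(AgNO3) = 4.449 × 10^-3 mol / 0.2754 mol/L = 0.01615 L = 16.15 mL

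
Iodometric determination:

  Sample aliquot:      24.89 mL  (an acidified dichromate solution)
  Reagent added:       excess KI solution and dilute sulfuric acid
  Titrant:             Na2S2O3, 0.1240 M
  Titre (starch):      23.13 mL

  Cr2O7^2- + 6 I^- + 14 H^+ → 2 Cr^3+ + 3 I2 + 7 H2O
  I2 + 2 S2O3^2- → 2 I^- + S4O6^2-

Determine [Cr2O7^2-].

n(S2O3^2-) = 0.02313 × 0.1240 = 2.868 × 10^-3 mol
n(I2) = n(S2O3^2-)/2 = 1.434 × 10^-3 mol
From the 1:3 ratio, n(Cr2O7^2-) in the aliquot = 1/3 × 1.434 × 10^-3 = 4.780 × 10^-4 mol
[Cr2O7^2-] = 4.780 × 10^-4 / 0.02489 = 0.01921 mol/L

0.01921 M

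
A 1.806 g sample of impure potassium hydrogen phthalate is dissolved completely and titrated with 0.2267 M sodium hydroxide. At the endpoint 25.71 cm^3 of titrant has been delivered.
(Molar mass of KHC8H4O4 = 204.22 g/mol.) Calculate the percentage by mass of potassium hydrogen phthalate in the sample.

65.91 %

KHC8H4O4 + NaOH → KNaC8H4O4 + H2O
n(NaOH) = 0.02571 L × 0.2267 mol/L = 5.828 × 10^-3 mol
n(KHC8H4O4) = 5.828 × 10^-3 mol (1:1 ratio)
mass of KHC8H4O4 = 5.828 × 10^-3 × 204.22 g/mol = 1.190 g
% KHC8H4O4 = 1.190 / 1.806 × 100 = 65.91 %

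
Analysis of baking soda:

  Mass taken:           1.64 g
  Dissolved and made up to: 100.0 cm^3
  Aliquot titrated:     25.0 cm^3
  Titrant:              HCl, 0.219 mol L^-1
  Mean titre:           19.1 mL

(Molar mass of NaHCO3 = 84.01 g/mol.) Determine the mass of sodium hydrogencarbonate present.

NaHCO3 + HCl → NaCl + H2O + CO2
n(HCl) per titration = 0.0191 × 0.219 = 4.18 × 10^-3 mol
n(NaHCO3) in each aliquot = 4.18 × 10^-3 mol (1:1 ratio)
n(NaHCO3) in the whole flask = 4.18 × 10^-3 × 100.0/25.0 = 0.0167 mol
mass of NaHCO3 = 0.0167 × 84.01 = 1.41 g

1.41 g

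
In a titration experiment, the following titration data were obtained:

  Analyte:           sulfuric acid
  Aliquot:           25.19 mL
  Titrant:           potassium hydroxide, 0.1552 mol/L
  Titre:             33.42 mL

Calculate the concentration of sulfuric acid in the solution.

0.1030 mol/L

H2SO4 + 2 KOH → K2SO4 + 2 H2O
n(KOH) = 0.03342 L × 0.1552 mol/L = 5.187 × 10^-3 mol
From the 1:2 mole ratio, n(H2SO4) = 1/2 × 5.187 × 10^-3 = 2.593 × 10^-3 mol
[H2SO4] = 2.593 × 10^-3 mol / 0.02519 L = 0.1030 mol/L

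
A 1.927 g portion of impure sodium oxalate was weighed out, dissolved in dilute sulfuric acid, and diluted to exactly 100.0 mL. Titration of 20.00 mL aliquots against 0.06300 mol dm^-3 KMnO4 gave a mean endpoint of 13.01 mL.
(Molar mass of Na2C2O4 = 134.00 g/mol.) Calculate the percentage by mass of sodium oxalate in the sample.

71.24 %

2 MnO4^- + 5 C2O4^2- + 16 H^+ → 2 Mn^2+ + 10 CO2 + 8 H2O
n(KMnO4) per titration = 0.01301 × 0.06300 = 8.196 × 10^-4 mol
From the 5:2 ratio, n(Na2C2O4) in each aliquot = 5/2 × 8.196 × 10^-4 = 2.049 × 10^-3 mol
n(Na2C2O4) in the whole flask = 2.049 × 10^-3 × 100.0/20.00 = 0.01025 mol
mass of Na2C2O4 = 0.01025 × 134.00 = 1.373 g
% Na2C2O4 = 1.373 / 1.927 × 100 = 71.24 %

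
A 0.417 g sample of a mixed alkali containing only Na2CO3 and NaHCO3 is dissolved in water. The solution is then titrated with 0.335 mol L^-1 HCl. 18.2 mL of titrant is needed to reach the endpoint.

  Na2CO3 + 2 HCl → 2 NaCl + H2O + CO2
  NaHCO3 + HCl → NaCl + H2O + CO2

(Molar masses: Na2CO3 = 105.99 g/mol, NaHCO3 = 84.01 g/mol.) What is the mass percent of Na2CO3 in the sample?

n(HCl) = 0.0182 × 0.335 = 6.10 × 10^-3 mol
Let x = n(Na2CO3), y = n(NaHCO3).
Titrant: 2x + 1y = 6.10 × 10^-3;  mass: 105.99x + 84.01y = 0.417
Solving, x = 1.53 × 10^-3 mol, y = 3.03 × 10^-3 mol
mass of Na2CO3 = 1.53 × 10^-3 × 105.99 = 0.163 g
% Na2CO3 = 0.163 / 0.417 × 100 = 39.0 %

39.0 %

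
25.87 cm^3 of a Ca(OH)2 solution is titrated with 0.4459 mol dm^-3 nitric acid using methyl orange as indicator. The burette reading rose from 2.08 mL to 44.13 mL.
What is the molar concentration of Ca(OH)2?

0.3624 mol/L

Ca(OH)2 + 2 HNO3 → Ca(NO3)2 + 2 H2O
n(HNO3) = 0.04205 L × 0.4459 mol/L = 0.01875 mol
From the 1:2 mole ratio, n(Ca(OH)2) = 1/2 × 0.01875 = 9.375 × 10^-3 mol
[Ca(OH)2] = 9.375 × 10^-3 mol / 0.02587 L = 0.3624 mol/L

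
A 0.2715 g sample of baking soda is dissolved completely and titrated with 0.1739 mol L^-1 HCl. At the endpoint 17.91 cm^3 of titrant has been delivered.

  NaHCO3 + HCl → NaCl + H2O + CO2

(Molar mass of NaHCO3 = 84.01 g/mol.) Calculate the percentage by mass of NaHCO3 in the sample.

n(HCl) = 0.01791 L × 0.1739 mol/L = 3.115 × 10^-3 mol
n(NaHCO3) = 3.115 × 10^-3 mol (1:1 ratio)
mass of NaHCO3 = 3.115 × 10^-3 × 84.01 g/mol = 0.2617 g
% NaHCO3 = 0.2617 / 0.2715 × 100 = 96.37 %

96.37 %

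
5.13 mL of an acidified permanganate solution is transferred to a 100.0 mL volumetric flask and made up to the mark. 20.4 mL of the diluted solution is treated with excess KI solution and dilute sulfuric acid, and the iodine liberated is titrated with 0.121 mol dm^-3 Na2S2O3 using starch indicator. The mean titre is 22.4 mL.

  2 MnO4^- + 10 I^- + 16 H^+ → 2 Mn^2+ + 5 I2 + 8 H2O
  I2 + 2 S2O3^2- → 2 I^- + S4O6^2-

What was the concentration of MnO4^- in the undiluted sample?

n(S2O3^2-) = 0.0224 × 0.121 = 2.71 × 10^-3 mol
n(I2) = n(S2O3^2-)/2 = 1.36 × 10^-3 mol
From the 2:5 ratio, n(MnO4^-) in the aliquot = 2/5 × 1.36 × 10^-3 = 5.42 × 10^-4 mol
[MnO4^-]_dilute = 5.42 × 10^-4 / 0.0204 = 0.0266 mol/L
[MnO4^-]_original = 0.0266 × 100.0/5.13 = 0.518 mol/L

0.518 mol/L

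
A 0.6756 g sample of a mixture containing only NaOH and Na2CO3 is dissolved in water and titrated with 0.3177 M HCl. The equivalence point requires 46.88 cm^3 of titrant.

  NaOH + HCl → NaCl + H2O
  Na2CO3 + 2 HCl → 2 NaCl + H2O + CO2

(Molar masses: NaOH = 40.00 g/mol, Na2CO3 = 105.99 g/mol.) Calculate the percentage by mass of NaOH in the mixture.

n(HCl) = 0.04688 × 0.3177 = 0.01489 mol
Let x = n(NaOH), y = n(Na2CO3).
Titrant: 1x + 2y = 0.01489;  mass: 40.00x + 105.99y = 0.6756
Solving, x = 8.749 × 10^-3 mol, y = 3.072 × 10^-3 mol
mass of NaOH = 8.749 × 10^-3 × 40.00 = 0.3500 g
% NaOH = 0.3500 / 0.6756 × 100 = 51.80 %

51.80 %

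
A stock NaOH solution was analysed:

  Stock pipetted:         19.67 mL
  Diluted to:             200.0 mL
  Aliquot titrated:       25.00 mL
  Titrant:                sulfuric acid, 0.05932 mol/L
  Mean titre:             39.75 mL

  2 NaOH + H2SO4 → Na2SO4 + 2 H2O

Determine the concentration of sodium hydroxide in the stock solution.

1.918 mol/L

n(H2SO4) = 0.03975 × 0.05932 = 2.358 × 10^-3 mol
From the 2:1 ratio, n(NaOH) in the aliquot = 2/1 × 2.358 × 10^-3 = 4.716 × 10^-3 mol
[NaOH]_dilute = 4.716 × 10^-3 / 0.02500 = 0.1886 mol/L
Dilution factor = 200.0 / 19.67 = 10.17
[NaOH]_stock = 0.1886 × 10.17 = 1.918 mol/L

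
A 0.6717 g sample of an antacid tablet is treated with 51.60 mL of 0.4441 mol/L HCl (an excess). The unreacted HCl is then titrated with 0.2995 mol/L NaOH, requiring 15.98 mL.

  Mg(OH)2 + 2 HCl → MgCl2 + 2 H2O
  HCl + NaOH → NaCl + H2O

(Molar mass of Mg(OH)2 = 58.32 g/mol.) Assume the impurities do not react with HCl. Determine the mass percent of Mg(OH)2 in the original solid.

78.70 %

n(HCl) added = 0.05160 × 0.4441 = 0.02292 mol
n(NaOH) used in back-titration = 0.01598 × 0.2995 = 4.786 × 10^-3 mol
n(HCl) left over = 4.786 × 10^-3 mol (1:1 ratio)
n(HCl) consumed by analyte = 0.02292 − 4.786 × 10^-3 = 0.01813 mol
From the 1:2 ratio, n(Mg(OH)2) = 1/2 × 0.01813 = 9.065 × 10^-3 mol
mass of Mg(OH)2 = 9.065 × 10^-3 × 58.32 = 0.5287 g
% Mg(OH)2 = 0.5287 / 0.6717 × 100 = 78.70 %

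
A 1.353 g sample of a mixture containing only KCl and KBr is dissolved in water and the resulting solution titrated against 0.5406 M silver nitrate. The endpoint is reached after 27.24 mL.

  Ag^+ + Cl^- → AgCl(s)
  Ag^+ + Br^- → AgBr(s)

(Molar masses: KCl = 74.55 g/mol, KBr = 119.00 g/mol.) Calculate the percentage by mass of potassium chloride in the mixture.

n(AgNO3) = 0.02724 × 0.5406 = 0.01473 mol
Let x = n(KCl), y = n(KBr).
Titrant: 1x + 1y = 0.01473;  mass: 74.55x + 119.00y = 1.353
Solving, x = 8.985 × 10^-3 mol, y = 5.741 × 10^-3 mol
mass of KCl = 8.985 × 10^-3 × 74.55 = 0.6698 g
% KCl = 0.6698 / 1.353 × 100 = 49.51 %

49.51 %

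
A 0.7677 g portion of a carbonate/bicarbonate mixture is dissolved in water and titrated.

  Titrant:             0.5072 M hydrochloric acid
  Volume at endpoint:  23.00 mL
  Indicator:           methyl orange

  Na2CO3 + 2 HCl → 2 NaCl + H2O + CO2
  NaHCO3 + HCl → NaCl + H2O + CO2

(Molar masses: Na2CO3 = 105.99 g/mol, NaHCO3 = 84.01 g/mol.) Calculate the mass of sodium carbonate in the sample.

n(HCl) = 0.02300 × 0.5072 = 0.01167 mol
Let x = n(Na2CO3), y = n(NaHCO3).
Titrant: 2x + 1y = 0.01167;  mass: 105.99x + 84.01y = 0.7677
Solving, x = 3.423 × 10^-3 mol, y = 4.820 × 10^-3 mol
mass of Na2CO3 = 3.423 × 10^-3 × 105.99 = 0.3628 g

0.3628 g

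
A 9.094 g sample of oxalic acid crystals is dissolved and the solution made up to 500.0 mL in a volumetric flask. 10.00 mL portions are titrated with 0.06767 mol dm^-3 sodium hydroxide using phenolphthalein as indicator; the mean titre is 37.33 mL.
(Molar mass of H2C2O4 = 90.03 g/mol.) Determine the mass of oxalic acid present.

H2C2O4 + 2 NaOH → Na2C2O4 + 2 H2O
n(NaOH) per titration = 0.03733 × 0.06767 = 2.526 × 10^-3 mol
From the 1:2 ratio, n(H2C2O4) in each aliquot = 1/2 × 2.526 × 10^-3 = 1.263 × 10^-3 mol
n(H2C2O4) in the whole flask = 1.263 × 10^-3 × 500.0/10.00 = 0.06315 mol
mass of H2C2O4 = 0.06315 × 90.03 = 5.686 g

5.686 g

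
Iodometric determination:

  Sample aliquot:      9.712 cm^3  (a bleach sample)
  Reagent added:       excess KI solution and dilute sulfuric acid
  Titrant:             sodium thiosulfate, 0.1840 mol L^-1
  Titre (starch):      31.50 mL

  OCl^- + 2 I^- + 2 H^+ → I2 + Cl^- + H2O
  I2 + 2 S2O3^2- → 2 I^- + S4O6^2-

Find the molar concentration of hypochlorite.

n(S2O3^2-) = 0.03150 × 0.1840 = 5.796 × 10^-3 mol
n(I2) = n(S2O3^2-)/2 = 2.898 × 10^-3 mol
n(OCl^-) in the aliquot = 2.898 × 10^-3 mol (1:1 ratio)
[OCl^-] = 2.898 × 10^-3 / 0.009712 = 0.2984 mol/L

0.2984 mol/L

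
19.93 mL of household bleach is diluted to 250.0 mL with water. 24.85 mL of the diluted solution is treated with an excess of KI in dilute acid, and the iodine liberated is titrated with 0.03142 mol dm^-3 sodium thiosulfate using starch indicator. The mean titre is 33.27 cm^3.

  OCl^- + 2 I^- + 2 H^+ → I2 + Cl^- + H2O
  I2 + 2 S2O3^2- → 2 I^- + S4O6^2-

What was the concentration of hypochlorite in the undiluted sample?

n(S2O3^2-) = 0.03327 × 0.03142 = 1.045 × 10^-3 mol
n(I2) = n(S2O3^2-)/2 = 5.227 × 10^-4 mol
n(OCl^-) in the aliquot = 5.227 × 10^-4 mol (1:1 ratio)
[OCl^-]_dilute = 5.227 × 10^-4 / 0.02485 = 0.02103 mol/L
[OCl^-]_original = 0.02103 × 250.0/19.93 = 0.2638 mol/L

0.2638 mol/L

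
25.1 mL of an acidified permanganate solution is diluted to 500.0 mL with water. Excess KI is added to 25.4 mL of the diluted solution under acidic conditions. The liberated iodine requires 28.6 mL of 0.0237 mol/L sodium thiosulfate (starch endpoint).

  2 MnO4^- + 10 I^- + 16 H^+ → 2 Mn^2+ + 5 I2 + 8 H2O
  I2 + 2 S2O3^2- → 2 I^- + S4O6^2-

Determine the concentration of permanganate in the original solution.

n(S2O3^2-) = 0.0286 × 0.0237 = 6.78 × 10^-4 mol
n(I2) = n(S2O3^2-)/2 = 3.39 × 10^-4 mol
From the 2:5 ratio, n(MnO4^-) in the aliquot = 2/5 × 3.39 × 10^-4 = 1.36 × 10^-4 mol
[MnO4^-]_dilute = 1.36 × 10^-4 / 0.0254 = 0.00534 mol/L
[MnO4^-]_original = 0.00534 × 500.0/25.1 = 0.106 mol/L

0.106 mol/L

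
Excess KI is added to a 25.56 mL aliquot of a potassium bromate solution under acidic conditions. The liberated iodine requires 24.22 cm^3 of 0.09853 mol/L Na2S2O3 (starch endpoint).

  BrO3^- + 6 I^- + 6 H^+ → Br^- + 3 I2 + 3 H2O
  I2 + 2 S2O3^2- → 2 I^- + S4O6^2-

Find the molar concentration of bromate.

n(S2O3^2-) = 0.02422 × 0.09853 = 2.386 × 10^-3 mol
n(I2) = n(S2O3^2-)/2 = 1.193 × 10^-3 mol
From the 1:3 ratio, n(BrO3^-) in the aliquot = 1/3 × 1.193 × 10^-3 = 3.977 × 10^-4 mol
[BrO3^-] = 3.977 × 10^-4 / 0.02556 = 0.01556 mol/L

0.01556 mol/L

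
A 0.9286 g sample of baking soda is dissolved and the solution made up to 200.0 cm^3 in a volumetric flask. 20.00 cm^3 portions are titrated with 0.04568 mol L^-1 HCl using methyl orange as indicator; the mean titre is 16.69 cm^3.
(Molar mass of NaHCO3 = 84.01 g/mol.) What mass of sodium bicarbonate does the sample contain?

NaHCO3 + HCl → NaCl + H2O + CO2
n(HCl) per titration = 0.01669 × 0.04568 = 7.624 × 10^-4 mol
n(NaHCO3) in each aliquot = 7.624 × 10^-4 mol (1:1 ratio)
n(NaHCO3) in the whole flask = 7.624 × 10^-4 × 200.0/20.00 = 7.624 × 10^-3 mol
mass of NaHCO3 = 7.624 × 10^-3 × 84.01 = 0.6405 g

0.6405 g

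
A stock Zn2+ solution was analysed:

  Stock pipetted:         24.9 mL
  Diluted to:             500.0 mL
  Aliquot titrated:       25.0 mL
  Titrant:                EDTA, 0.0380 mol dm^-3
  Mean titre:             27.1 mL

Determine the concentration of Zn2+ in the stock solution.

0.827 mol/L

Zn^2+ + EDTA^4- → [Zn(EDTA)]^2-
n(EDTA) = 0.0271 × 0.0380 = 1.03 × 10^-3 mol
n(Zn2+) in the aliquot = 1.03 × 10^-3 mol (1:1 ratio)
[Zn2+]_dilute = 1.03 × 10^-3 / 0.0250 = 0.0412 mol/L
Dilution factor = 500.0 / 24.9 = 20.08
[Zn2+]_stock = 0.0412 × 20.08 = 0.827 mol/L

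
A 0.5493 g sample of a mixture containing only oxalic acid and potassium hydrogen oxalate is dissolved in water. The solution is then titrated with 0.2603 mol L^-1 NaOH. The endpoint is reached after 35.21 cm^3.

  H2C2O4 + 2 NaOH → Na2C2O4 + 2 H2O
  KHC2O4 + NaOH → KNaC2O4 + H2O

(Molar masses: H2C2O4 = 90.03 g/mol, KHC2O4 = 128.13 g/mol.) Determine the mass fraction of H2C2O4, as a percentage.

61.63 %

n(NaOH) = 0.03521 × 0.2603 = 9.165 × 10^-3 mol
Let x = n(H2C2O4), y = n(KHC2O4).
Titrant: 2x + 1y = 9.165 × 10^-3;  mass: 90.03x + 128.13y = 0.5493
Solving, x = 3.760 × 10^-3 mol, y = 1.645 × 10^-3 mol
mass of H2C2O4 = 3.760 × 10^-3 × 90.03 = 0.3385 g
% H2C2O4 = 0.3385 / 0.5493 × 100 = 61.63 %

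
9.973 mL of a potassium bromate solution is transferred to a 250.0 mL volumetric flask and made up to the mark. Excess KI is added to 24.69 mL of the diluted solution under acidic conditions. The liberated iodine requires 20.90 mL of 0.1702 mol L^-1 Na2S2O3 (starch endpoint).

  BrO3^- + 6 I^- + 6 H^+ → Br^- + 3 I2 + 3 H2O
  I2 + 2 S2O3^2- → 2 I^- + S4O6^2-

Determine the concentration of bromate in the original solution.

0.6019 mol/L

n(S2O3^2-) = 0.02090 × 0.1702 = 3.557 × 10^-3 mol
n(I2) = n(S2O3^2-)/2 = 1.779 × 10^-3 mol
From the 1:3 ratio, n(BrO3^-) in the aliquot = 1/3 × 1.779 × 10^-3 = 5.929 × 10^-4 mol
[BrO3^-]_dilute = 5.929 × 10^-4 / 0.02469 = 0.02401 mol/L
[BrO3^-]_original = 0.02401 × 250.0/9.973 = 0.6019 mol/L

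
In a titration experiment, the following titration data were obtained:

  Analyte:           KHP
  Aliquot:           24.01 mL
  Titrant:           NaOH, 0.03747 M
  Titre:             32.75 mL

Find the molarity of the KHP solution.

0.05111 M

KHC8H4O4 + NaOH → KNaC8H4O4 + H2O
n(NaOH) = 0.03275 L × 0.03747 mol/L = 1.227 × 10^-3 mol
n(KHC8H4O4) = 1.227 × 10^-3 mol (1:1 mole ratio)
[KHC8H4O4] = 1.227 × 10^-3 mol / 0.02401 L = 0.05111 mol/L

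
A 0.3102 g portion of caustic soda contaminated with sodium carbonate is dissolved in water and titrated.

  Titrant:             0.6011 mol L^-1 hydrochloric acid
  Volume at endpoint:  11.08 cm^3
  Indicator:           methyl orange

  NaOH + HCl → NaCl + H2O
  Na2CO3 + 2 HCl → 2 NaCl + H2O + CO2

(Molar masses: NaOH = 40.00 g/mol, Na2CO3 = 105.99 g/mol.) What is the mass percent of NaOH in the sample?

42.43 %

n(HCl) = 0.01108 × 0.6011 = 6.660 × 10^-3 mol
Let x = n(NaOH), y = n(Na2CO3).
Titrant: 1x + 2y = 6.660 × 10^-3;  mass: 40.00x + 105.99y = 0.3102
Solving, x = 3.290 × 10^-3 mol, y = 1.685 × 10^-3 mol
mass of NaOH = 3.290 × 10^-3 × 40.00 = 0.1316 g
% NaOH = 0.1316 / 0.3102 × 100 = 42.43 %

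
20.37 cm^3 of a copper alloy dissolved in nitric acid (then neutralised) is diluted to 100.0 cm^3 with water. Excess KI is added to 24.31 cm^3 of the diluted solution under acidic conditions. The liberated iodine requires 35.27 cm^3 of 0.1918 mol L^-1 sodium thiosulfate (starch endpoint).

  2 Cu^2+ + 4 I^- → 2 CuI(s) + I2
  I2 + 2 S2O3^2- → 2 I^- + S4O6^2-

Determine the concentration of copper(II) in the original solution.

n(S2O3^2-) = 0.03527 × 0.1918 = 6.765 × 10^-3 mol
n(I2) = n(S2O3^2-)/2 = 3.382 × 10^-3 mol
From the 2:1 ratio, n(Cu2+) in the aliquot = 2/1 × 3.382 × 10^-3 = 6.765 × 10^-3 mol
[Cu2+]_dilute = 6.765 × 10^-3 / 0.02431 = 0.2783 mol/L
[Cu2+]_original = 0.2783 × 100.0/20.37 = 1.366 mol/L

1.366 mol/L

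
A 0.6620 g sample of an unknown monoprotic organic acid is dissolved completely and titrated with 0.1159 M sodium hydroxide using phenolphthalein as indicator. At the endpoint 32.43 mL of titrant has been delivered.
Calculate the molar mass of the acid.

176.1 g/mol

n(NaOH) = 0.03243 L × 0.1159 mol/L = 3.759 × 10^-3 mol
n(HA) = 3.759 × 10^-3 mol (1:1 ratio)
M = m / n = 0.6620 g / 3.759 × 10^-3 mol = 176.1 g/mol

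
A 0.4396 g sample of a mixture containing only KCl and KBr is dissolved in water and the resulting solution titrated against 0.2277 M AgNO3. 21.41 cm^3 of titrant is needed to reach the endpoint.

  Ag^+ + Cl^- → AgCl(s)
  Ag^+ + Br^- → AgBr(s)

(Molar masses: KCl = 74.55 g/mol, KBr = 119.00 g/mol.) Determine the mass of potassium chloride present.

n(AgNO3) = 0.02141 × 0.2277 = 4.875 × 10^-3 mol
Let x = n(KCl), y = n(KBr).
Titrant: 1x + 1y = 4.875 × 10^-3;  mass: 74.55x + 119.00y = 0.4396
Solving, x = 3.162 × 10^-3 mol, y = 1.713 × 10^-3 mol
mass of KCl = 3.162 × 10^-3 × 74.55 = 0.2357 g

0.2357 g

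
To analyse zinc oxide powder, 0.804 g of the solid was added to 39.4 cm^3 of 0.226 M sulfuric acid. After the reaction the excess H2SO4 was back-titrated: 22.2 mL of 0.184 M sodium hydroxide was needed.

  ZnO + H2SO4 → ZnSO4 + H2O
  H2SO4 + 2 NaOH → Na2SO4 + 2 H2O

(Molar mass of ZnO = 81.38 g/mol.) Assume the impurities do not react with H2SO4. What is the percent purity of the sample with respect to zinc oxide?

69.5 %

n(H2SO4) added = 0.0394 × 0.226 = 8.90 × 10^-3 mol
n(NaOH) used in back-titration = 0.0222 × 0.184 = 4.08 × 10^-3 mol
From the 1:2 ratio, n(H2SO4) left over = 1/2 × 4.08 × 10^-3 = 2.04 × 10^-3 mol
n(H2SO4) consumed by analyte = 8.90 × 10^-3 − 2.04 × 10^-3 = 6.86 × 10^-3 mol
n(ZnO) = 6.86 × 10^-3 mol (1:1 ratio)
mass of ZnO = 6.86 × 10^-3 × 81.38 = 0.558 g
% ZnO = 0.558 / 0.804 × 100 = 69.5 %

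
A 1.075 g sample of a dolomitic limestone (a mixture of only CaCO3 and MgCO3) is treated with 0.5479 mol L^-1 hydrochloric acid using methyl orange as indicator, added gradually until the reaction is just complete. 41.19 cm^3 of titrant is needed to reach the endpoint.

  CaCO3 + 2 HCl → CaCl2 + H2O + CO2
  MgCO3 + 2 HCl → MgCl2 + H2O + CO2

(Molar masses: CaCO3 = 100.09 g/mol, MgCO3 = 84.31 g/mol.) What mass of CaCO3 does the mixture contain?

0.7843 g

n(HCl) = 0.04119 × 0.5479 = 0.02257 mol
Let x = n(CaCO3), y = n(MgCO3).
Titrant: 2x + 2y = 0.02257;  mass: 100.09x + 84.31y = 1.075
Solving, x = 7.836 × 10^-3 mol, y = 3.448 × 10^-3 mol
mass of CaCO3 = 7.836 × 10^-3 × 100.09 = 0.7843 g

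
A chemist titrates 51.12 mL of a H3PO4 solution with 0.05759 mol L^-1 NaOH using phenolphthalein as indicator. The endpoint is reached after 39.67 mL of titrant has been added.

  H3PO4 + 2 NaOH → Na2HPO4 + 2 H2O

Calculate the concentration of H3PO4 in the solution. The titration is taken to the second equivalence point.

0.02235 mol/L

n(NaOH) = 0.03967 L × 0.05759 mol/L = 2.285 × 10^-3 mol
From the 1:2 mole ratio, n(H3PO4) = 1/2 × 2.285 × 10^-3 = 1.142 × 10^-3 mol
[H3PO4] = 1.142 × 10^-3 mol / 0.05112 L = 0.02235 mol/L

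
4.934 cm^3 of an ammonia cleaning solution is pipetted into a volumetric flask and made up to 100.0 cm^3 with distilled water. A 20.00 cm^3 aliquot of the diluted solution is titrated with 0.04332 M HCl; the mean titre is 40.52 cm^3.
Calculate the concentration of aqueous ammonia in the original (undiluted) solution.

1.779 M

NH3 + HCl → NH4Cl
n(HCl) = 0.04052 × 0.04332 = 1.755 × 10^-3 mol
n(NH3) in the aliquot = 1.755 × 10^-3 mol (1:1 ratio)
[NH3]_dilute = 1.755 × 10^-3 / 0.02000 = 0.08777 mol/L
Dilution factor = 100.0 / 4.934 = 20.27
[NH3]_stock = 0.08777 × 20.27 = 1.779 mol/L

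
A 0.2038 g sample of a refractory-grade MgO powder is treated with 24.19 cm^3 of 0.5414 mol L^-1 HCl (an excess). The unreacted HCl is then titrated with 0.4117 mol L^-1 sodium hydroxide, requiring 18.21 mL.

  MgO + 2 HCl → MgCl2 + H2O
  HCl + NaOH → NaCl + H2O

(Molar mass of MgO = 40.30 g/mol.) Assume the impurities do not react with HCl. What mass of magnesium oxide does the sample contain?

n(HCl) added = 0.02419 × 0.5414 = 0.01310 mol
n(NaOH) used in back-titration = 0.01821 × 0.4117 = 7.497 × 10^-3 mol
n(HCl) left over = 7.497 × 10^-3 mol (1:1 ratio)
n(HCl) consumed by analyte = 0.01310 − 7.497 × 10^-3 = 5.599 × 10^-3 mol
From the 1:2 ratio, n(MgO) = 1/2 × 5.599 × 10^-3 = 2.800 × 10^-3 mol
mass of MgO = 2.800 × 10^-3 × 40.30 = 0.1128 g

0.1128 g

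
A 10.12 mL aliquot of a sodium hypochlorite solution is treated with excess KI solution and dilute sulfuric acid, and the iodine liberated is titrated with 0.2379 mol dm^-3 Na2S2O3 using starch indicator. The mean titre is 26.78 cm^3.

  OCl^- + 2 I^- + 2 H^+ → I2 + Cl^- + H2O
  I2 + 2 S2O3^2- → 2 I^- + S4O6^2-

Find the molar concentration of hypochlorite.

0.3148 mol/L

n(S2O3^2-) = 0.02678 × 0.2379 = 6.371 × 10^-3 mol
n(I2) = n(S2O3^2-)/2 = 3.185 × 10^-3 mol
n(OCl^-) in the aliquot = 3.185 × 10^-3 mol (1:1 ratio)
[OCl^-] = 3.185 × 10^-3 / 0.01012 = 0.3148 mol/L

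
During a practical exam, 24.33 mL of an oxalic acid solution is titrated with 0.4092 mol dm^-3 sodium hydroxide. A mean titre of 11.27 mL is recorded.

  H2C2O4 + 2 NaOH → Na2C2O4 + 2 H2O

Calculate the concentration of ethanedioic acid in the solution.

0.09477 mol/L

n(NaOH) = 0.01127 L × 0.4092 mol/L = 4.612 × 10^-3 mol
From the 1:2 mole ratio, n(H2C2O4) = 1/2 × 4.612 × 10^-3 = 2.306 × 10^-3 mol
[H2C2O4] = 2.306 × 10^-3 mol / 0.02433 L = 0.09477 mol/L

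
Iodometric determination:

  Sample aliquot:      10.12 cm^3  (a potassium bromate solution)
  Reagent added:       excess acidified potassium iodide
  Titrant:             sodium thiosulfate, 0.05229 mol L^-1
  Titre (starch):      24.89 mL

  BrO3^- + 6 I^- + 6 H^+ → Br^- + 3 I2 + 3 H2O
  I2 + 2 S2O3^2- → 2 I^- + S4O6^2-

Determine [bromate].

0.02143 mol/L

n(S2O3^2-) = 0.02489 × 0.05229 = 1.301 × 10^-3 mol
n(I2) = n(S2O3^2-)/2 = 6.507 × 10^-4 mol
From the 1:3 ratio, n(BrO3^-) in the aliquot = 1/3 × 6.507 × 10^-4 = 2.169 × 10^-4 mol
[BrO3^-] = 2.169 × 10^-4 / 0.01012 = 0.02143 mol/L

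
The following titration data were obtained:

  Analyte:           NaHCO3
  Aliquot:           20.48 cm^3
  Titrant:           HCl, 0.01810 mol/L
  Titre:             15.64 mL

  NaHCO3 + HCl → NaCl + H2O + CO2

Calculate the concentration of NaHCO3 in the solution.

n(HCl) = 0.01564 L × 0.01810 mol/L = 2.831 × 10^-4 mol
n(NaHCO3) = 2.831 × 10^-4 mol (1:1 mole ratio)
[NaHCO3] = 2.831 × 10^-4 mol / 0.02048 L = 0.01382 mol/L

0.01382 mol/L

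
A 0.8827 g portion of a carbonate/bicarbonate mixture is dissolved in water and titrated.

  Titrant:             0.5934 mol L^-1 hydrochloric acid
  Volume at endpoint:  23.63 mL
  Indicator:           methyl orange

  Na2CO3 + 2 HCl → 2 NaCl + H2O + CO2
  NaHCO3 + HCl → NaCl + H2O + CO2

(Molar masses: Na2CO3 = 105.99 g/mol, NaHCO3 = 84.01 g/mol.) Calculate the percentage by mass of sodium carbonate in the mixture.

n(HCl) = 0.02363 × 0.5934 = 0.01402 mol
Let x = n(Na2CO3), y = n(NaHCO3).
Titrant: 2x + 1y = 0.01402;  mass: 105.99x + 84.01y = 0.8827
Solving, x = 4.760 × 10^-3 mol, y = 4.501 × 10^-3 mol
mass of Na2CO3 = 4.760 × 10^-3 × 105.99 = 0.5046 g
% Na2CO3 = 0.5046 / 0.8827 × 100 = 57.16 %

57.16 %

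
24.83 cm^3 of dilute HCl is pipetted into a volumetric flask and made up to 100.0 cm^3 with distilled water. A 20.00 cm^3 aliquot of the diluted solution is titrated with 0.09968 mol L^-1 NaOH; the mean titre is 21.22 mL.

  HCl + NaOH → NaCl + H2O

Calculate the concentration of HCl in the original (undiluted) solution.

0.4259 mol/L

n(NaOH) = 0.02122 × 0.09968 = 2.115 × 10^-3 mol
n(HCl) in the aliquot = 2.115 × 10^-3 mol (1:1 ratio)
[HCl]_dilute = 2.115 × 10^-3 / 0.02000 = 0.1058 mol/L
Dilution factor = 100.0 / 24.83 = 4.027
[HCl]_stock = 0.1058 × 4.027 = 0.4259 mol/L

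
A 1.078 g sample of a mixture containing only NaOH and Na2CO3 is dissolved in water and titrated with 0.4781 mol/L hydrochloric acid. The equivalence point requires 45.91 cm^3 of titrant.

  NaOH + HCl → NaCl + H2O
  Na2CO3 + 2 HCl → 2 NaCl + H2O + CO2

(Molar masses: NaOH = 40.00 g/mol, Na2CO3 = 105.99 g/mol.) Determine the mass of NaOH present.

0.2623 g

n(HCl) = 0.04591 × 0.4781 = 0.02195 mol
Let x = n(NaOH), y = n(Na2CO3).
Titrant: 1x + 2y = 0.02195;  mass: 40.00x + 105.99y = 1.078
Solving, x = 6.558 × 10^-3 mol, y = 7.696 × 10^-3 mol
mass of NaOH = 6.558 × 10^-3 × 40.00 = 0.2623 g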